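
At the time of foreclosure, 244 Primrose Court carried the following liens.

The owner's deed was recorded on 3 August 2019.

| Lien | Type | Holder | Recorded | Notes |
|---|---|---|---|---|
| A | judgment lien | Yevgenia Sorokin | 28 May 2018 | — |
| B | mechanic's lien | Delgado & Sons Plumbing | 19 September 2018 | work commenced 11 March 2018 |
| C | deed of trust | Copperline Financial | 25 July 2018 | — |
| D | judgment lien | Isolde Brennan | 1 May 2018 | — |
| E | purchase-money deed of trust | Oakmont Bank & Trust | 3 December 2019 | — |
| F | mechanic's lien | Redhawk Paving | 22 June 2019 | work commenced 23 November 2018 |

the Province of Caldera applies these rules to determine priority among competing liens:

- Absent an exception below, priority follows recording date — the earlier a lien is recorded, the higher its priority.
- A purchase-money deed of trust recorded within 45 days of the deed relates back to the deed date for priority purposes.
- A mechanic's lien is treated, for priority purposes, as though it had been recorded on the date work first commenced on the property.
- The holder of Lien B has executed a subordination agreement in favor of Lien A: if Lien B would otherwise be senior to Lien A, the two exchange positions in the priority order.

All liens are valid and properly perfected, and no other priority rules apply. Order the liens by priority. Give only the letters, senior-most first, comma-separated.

Adjusting effective dates: B's effective date is 11 March 2018, when work began; E was recorded 122 days after the deed, outside the 45-day window, so it keeps its recording date; F's effective date is 23 November 2018, when work began.
By effective date: B (11 March 2018), D (1 May 2018), A (28 May 2018), C (25 July 2018), F (23 November 2018), E (3 December 2019).
Because B would otherwise rank above A, the subordination swaps them.

A, D, B, C, F, E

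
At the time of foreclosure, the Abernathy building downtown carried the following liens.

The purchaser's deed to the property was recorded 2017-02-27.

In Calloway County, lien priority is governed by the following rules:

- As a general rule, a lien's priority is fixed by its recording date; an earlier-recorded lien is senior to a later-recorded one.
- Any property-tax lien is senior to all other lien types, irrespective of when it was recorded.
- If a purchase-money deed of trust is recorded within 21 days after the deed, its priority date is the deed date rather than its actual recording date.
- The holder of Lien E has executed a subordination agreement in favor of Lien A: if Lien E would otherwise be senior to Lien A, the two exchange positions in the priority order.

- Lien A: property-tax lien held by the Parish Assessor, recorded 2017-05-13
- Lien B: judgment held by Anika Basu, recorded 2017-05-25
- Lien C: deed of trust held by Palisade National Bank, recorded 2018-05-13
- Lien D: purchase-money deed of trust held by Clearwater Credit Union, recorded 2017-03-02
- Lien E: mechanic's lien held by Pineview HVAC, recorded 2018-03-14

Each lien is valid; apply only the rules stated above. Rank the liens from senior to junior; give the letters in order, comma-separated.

A, D, B, E, C

First, effective dates: D relates back to the deed date 2017-02-27.
A is a property-tax lien and takes priority over every other lien.
Among the remaining liens, by effective date: D (2017-02-27), B (2017-05-25), E (2018-03-14), C (2018-05-13).
Since E is not senior to A, the subordination leaves the order unchanged.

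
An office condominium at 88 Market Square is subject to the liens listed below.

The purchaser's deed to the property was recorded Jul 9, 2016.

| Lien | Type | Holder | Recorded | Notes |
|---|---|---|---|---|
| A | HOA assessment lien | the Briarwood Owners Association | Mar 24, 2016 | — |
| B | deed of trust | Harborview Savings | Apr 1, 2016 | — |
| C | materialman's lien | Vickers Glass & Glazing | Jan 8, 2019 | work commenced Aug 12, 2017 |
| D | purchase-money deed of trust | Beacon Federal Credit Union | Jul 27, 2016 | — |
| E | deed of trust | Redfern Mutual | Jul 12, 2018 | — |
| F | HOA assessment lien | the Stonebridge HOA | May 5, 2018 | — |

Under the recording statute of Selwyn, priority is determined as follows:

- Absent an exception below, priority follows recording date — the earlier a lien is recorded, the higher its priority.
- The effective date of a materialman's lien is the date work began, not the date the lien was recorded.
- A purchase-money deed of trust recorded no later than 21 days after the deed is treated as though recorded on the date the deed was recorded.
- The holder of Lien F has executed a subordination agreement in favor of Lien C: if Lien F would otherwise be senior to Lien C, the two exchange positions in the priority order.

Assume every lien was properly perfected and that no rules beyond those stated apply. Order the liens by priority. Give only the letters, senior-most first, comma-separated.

Effective dates: C's effective date is Aug 12, 2017, when work began; D was recorded within the 21-day window, so its effective date is the deed date Jul 9, 2016.
Ordering by effective date: A (Mar 24, 2016), B (Apr 1, 2016), D (Jul 9, 2016), C (Aug 12, 2017), F (May 5, 2018), E (Jul 12, 2018).
F already ranks below C; the subordination has no effect.

A, B, D, C, F, E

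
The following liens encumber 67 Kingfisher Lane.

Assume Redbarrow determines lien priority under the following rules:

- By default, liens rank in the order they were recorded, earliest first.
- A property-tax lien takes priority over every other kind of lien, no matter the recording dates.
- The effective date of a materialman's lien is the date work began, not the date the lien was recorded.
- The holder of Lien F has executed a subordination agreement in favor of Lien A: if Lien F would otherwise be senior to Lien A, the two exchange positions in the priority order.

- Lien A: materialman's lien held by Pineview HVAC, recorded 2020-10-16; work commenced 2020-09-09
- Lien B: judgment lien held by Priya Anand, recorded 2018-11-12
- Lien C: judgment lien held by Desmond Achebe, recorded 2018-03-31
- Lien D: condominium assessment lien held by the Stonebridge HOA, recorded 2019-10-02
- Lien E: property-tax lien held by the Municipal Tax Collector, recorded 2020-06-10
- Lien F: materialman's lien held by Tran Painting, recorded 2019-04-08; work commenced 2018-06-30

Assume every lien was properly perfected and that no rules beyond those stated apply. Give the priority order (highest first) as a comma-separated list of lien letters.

Adjusting effective dates: A's effective date is 2020-09-09, when work began; F relates back to 2018-06-30 (work commenced).
E is a property-tax lien and takes priority over every other lien.
The other liens, earliest effective date first: C (2018-03-31), F (2018-06-30), B (2018-11-12), D (2019-10-02), A (2020-09-09).
The subordination applies — F was senior to A — so F and A swap.

E, C, A, B, D, F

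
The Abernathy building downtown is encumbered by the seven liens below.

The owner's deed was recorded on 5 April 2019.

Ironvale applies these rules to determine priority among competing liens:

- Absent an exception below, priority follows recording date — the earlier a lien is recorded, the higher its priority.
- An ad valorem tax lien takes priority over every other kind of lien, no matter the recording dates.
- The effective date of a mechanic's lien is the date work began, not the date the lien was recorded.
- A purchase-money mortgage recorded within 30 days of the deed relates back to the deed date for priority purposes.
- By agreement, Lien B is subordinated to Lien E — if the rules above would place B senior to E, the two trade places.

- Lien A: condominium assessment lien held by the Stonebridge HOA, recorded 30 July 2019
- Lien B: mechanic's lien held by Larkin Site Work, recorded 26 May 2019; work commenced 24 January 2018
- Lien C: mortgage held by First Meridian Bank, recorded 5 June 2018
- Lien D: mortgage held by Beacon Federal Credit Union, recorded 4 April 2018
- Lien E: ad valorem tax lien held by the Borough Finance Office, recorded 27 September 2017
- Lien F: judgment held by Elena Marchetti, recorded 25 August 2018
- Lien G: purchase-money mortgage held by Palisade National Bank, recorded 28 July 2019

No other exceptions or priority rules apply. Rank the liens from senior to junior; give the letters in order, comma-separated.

E, B, D, C, F, G, A

First, effective dates: B relates back to 24 January 2018 (work commenced); G was recorded 114 days after the deed, outside the 30-day window, so it keeps its recording date.
E, as an ad valorem tax lien, has superpriority and ranks first.
The other liens, earliest effective date first: B (24 January 2018), D (4 April 2018), C (5 June 2018), F (25 August 2018), G (28 July 2019), A (30 July 2019).
B already ranks below E; the subordination has no effect.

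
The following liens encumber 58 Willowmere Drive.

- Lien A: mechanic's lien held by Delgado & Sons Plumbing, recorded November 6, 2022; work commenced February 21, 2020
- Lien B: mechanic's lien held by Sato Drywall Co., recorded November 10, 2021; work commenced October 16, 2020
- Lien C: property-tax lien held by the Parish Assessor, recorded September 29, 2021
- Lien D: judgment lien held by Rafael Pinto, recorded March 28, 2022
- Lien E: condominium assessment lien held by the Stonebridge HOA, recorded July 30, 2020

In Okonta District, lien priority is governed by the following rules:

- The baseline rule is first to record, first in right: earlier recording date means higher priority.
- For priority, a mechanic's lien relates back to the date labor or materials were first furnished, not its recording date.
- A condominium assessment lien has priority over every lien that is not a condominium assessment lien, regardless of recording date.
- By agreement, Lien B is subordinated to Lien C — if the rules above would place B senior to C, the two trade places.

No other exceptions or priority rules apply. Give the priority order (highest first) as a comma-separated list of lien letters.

E, A, C, B, D

Adjusting effective dates: A's effective date is February 21, 2020, when work began; B is treated as recorded October 16, 2020, the work-commencement date.
E, as a condominium assessment lien, has superpriority and ranks first.
Ordering the rest by effective date: A (February 21, 2020), B (October 16, 2020), C (September 29, 2021), D (March 28, 2022).
B would otherwise be senior to C, so under the subordination agreement B and C exchange positions.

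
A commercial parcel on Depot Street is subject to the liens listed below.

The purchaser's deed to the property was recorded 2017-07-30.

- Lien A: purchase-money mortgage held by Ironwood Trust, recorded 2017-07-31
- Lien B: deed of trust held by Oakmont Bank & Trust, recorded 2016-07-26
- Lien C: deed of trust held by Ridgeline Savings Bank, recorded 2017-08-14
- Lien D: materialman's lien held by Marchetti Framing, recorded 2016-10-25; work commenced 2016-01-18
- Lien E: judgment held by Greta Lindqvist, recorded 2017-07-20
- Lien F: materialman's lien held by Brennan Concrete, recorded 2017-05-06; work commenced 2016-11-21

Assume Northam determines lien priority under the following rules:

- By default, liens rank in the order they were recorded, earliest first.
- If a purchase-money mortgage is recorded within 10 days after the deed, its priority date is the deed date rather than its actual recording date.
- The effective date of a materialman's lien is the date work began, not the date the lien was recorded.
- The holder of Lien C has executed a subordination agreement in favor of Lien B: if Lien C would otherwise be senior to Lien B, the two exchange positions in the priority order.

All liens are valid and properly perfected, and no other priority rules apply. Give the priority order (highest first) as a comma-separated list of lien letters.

First, effective dates: A was recorded within the 10-day window, so its effective date is the deed date 2017-07-30; D is treated as recorded 2016-01-18, the work-commencement date; F's effective date is 2016-11-21, when work began.
Sorted by effective date: D (2016-01-18), B (2016-07-26), F (2016-11-21), E (2017-07-20), A (2017-07-30), C (2017-08-14).
C is already junior to B, so the subordination agreement changes nothing.

D, B, F, E, A, C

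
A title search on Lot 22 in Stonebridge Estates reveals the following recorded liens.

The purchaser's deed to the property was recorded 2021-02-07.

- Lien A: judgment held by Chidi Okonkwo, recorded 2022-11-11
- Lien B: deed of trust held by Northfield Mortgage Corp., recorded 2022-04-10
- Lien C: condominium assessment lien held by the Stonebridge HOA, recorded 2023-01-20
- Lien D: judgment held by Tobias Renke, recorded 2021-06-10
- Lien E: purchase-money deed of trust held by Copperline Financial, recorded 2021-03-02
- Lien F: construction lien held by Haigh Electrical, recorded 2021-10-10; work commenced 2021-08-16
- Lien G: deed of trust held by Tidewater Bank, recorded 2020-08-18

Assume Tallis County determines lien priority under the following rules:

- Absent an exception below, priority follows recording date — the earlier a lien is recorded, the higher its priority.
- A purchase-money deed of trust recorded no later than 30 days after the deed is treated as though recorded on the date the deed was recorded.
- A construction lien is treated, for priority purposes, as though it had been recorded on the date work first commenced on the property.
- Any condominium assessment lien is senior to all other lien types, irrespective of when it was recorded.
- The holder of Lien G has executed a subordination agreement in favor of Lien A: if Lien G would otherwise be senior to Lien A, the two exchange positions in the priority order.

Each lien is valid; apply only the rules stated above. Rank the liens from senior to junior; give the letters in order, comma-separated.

Effective dates after the stated exceptions: E relates back to the deed date 2021-02-07; F's effective date is 2021-08-16, when work began.
C is a condominium assessment lien, so it outranks all other liens regardless of date.
Among the remaining liens, by effective date: G (2020-08-18), E (2021-02-07), D (2021-06-10), F (2021-08-16), B (2022-04-10), A (2022-11-11).
The subordination applies — G was senior to A — so G and A swap.

C, A, E, D, F, B, G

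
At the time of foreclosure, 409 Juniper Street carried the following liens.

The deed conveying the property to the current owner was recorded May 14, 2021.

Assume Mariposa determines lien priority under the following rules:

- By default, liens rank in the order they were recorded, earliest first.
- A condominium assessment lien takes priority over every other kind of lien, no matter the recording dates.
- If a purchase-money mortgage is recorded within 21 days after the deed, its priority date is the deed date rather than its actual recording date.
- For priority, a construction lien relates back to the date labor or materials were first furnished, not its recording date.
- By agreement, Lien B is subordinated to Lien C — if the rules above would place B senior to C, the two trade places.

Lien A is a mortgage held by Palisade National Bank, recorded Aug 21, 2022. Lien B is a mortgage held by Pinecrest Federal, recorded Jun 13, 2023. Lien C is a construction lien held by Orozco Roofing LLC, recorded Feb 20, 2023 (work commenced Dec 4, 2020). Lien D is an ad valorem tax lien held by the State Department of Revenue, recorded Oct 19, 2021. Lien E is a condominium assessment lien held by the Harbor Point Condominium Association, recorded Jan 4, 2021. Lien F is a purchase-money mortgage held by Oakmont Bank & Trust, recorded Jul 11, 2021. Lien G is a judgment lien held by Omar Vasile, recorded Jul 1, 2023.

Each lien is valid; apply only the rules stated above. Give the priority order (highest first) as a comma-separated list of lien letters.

E, C, F, D, A, B, G

Effective dates after the stated exceptions: C is treated as recorded Dec 4, 2020, the work-commencement date; F was recorded 58 days after the deed — beyond 21 days — so no relation-back applies.
E is a condominium assessment lien, so it outranks all other liens regardless of date.
Remaining liens by effective date: C (Dec 4, 2020), F (Jul 11, 2021), D (Oct 19, 2021), A (Aug 21, 2022), B (Jun 13, 2023), G (Jul 1, 2023).
B is already junior to C, so the subordination agreement changes nothing.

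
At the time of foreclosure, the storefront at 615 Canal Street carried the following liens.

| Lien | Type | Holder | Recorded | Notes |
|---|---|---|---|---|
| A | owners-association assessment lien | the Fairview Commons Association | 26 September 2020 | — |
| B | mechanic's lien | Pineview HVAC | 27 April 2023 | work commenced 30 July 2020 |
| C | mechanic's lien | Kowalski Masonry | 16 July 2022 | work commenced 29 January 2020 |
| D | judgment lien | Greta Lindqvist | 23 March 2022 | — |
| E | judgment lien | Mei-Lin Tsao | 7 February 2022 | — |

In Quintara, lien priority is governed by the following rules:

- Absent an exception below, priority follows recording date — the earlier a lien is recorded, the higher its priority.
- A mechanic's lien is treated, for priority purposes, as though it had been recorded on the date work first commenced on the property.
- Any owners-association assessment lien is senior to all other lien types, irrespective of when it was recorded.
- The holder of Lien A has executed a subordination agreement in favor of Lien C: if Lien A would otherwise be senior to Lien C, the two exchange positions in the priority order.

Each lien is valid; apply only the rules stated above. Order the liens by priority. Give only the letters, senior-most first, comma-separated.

Effective dates: B's effective date is 30 July 2020, when work began; C relates back to 29 January 2020 (work commenced).
As an owners-association assessment lien, A is senior to every other lien.
Remaining liens by effective date: C (29 January 2020), B (30 July 2020), E (7 February 2022), D (23 March 2022).
Because A would otherwise rank above C, the subordination swaps them.

C, A, B, E, D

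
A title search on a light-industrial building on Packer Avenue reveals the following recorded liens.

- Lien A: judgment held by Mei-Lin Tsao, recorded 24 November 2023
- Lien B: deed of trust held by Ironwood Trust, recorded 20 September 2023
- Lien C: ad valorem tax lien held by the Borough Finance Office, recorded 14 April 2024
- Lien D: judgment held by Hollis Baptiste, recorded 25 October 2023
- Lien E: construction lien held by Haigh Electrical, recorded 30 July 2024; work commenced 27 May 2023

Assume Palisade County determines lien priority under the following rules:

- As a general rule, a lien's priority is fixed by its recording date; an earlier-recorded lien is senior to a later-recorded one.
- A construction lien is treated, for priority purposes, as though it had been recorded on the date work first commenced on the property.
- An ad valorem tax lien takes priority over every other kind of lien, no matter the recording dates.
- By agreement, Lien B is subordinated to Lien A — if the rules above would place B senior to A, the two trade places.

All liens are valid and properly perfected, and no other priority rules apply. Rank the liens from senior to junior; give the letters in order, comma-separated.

Effective dates after the stated exceptions: E relates back to 27 May 2023 (work commenced).
C, as an ad valorem tax lien, has superpriority and ranks first.
Among the remaining liens, by effective date: E (27 May 2023), B (20 September 2023), D (25 October 2023), A (24 November 2023).
B is senior to A before the subordination, so the two trade places.

C, E, A, D, B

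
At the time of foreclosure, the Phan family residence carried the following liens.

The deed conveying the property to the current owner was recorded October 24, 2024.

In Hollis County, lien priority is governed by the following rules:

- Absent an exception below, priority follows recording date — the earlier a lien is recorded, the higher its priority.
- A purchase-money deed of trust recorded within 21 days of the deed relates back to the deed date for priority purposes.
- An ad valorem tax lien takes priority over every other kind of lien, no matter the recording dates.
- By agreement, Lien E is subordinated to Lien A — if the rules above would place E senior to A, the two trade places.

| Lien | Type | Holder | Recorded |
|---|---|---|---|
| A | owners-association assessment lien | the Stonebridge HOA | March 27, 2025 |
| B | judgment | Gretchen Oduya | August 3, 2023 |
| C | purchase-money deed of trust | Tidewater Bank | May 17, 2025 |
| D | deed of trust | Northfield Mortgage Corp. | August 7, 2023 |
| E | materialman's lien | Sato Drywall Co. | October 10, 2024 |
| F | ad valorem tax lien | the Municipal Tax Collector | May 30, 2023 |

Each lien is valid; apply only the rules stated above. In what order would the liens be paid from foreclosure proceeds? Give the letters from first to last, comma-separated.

Adjusting effective dates: C missed the 21-day window (205 days after the deed), so its recording date stands.
As an ad valorem tax lien, F is senior to every other lien.
Ordering the rest by effective date: B (August 3, 2023), D (August 7, 2023), E (October 10, 2024), A (March 27, 2025), C (May 17, 2025).
E is senior to A before the subordination, so the two trade places.

F, B, D, A, E, C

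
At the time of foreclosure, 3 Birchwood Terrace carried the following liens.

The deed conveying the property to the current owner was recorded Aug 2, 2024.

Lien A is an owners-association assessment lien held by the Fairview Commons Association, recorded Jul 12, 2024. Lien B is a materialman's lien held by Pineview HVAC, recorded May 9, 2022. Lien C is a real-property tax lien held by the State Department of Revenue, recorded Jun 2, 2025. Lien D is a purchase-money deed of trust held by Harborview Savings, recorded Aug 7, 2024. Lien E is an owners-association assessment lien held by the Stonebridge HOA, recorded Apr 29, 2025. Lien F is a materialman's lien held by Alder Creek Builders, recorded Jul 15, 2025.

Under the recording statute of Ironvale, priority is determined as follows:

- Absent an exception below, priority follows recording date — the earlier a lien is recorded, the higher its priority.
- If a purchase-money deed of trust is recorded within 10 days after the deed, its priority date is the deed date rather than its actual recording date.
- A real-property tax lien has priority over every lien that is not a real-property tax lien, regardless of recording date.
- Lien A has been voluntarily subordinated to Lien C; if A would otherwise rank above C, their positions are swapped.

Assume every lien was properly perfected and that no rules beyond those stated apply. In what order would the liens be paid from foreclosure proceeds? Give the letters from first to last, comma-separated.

C, B, A, D, E, F

First, effective dates: D's effective date is the deed date, Aug 2, 2024.
As a real-property tax lien, C is senior to every other lien.
Among the remaining liens, by effective date: B (May 9, 2022), A (Jul 12, 2024), D (Aug 2, 2024), E (Apr 29, 2025), F (Jul 15, 2025).
Since A is not senior to C, the subordination leaves the order unchanged.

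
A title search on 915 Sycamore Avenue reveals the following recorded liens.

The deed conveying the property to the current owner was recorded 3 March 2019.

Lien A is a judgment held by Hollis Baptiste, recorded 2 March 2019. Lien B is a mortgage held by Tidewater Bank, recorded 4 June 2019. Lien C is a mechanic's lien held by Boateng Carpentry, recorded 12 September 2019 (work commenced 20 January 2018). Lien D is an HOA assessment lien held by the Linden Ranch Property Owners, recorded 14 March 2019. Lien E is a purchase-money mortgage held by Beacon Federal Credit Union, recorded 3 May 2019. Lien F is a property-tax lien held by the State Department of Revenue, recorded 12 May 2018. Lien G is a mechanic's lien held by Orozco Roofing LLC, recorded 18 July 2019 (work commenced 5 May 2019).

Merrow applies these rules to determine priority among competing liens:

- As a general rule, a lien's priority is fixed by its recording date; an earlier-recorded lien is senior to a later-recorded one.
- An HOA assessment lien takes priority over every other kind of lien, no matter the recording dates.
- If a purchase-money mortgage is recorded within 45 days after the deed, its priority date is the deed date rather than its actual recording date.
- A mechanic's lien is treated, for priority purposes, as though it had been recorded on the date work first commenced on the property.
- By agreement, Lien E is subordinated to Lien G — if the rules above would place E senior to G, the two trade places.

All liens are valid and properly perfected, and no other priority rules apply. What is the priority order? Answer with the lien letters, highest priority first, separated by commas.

Effective dates: C is treated as recorded 20 January 2018, the work-commencement date; E was recorded 61 days after the deed — beyond 45 days — so no relation-back applies; G is treated as recorded 5 May 2019, the work-commencement date.
As an HOA assessment lien, D is senior to every other lien.
Ordering the rest by effective date: C (20 January 2018), F (12 May 2018), A (2 March 2019), E (3 May 2019), G (5 May 2019), B (4 June 2019).
E is senior to G before the subordination, so the two trade places.

D, C, F, A, G, E, B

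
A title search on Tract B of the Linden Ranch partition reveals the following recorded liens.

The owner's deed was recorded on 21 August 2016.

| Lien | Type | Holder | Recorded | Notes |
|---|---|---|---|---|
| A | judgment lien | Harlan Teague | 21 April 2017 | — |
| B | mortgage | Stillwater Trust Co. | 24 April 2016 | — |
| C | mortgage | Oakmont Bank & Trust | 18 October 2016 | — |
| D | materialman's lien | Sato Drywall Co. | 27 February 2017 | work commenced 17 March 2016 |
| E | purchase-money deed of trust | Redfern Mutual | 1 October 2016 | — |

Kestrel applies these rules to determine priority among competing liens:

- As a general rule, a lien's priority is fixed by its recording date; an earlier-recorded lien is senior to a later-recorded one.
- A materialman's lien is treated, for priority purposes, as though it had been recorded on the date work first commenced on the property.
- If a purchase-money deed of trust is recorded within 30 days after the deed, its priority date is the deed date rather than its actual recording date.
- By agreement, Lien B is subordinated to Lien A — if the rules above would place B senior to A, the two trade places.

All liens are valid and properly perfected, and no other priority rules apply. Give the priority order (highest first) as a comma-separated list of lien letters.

D, A, E, C, B

Adjusting effective dates: D's effective date is 17 March 2016, when work began; E was recorded 41 days after the deed — beyond 30 days — so no relation-back applies.
Sorted by effective date: D (17 March 2016), B (24 April 2016), E (1 October 2016), C (18 October 2016), A (21 April 2017).
The subordination applies — B was senior to A — so B and A swap.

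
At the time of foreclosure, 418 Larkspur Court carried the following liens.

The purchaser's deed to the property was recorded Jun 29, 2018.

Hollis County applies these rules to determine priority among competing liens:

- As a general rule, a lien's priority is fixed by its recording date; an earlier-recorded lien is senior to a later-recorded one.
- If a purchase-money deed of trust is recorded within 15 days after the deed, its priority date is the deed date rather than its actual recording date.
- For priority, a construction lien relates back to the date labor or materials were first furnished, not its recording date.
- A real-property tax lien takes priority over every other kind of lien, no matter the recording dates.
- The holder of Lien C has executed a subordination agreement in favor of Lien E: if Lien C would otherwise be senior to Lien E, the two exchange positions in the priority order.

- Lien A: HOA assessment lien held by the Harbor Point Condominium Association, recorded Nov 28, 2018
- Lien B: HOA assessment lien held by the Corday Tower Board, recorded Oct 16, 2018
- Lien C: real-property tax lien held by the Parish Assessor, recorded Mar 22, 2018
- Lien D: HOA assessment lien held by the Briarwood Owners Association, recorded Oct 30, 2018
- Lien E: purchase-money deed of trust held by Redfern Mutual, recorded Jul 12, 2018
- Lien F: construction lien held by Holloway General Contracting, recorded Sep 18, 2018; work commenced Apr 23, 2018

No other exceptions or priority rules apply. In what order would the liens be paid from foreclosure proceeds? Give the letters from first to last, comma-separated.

E, F, C, B, D, A

Effective dates: E was recorded within the 15-day window, so its effective date is the deed date Jun 29, 2018; F is treated as recorded Apr 23, 2018, the work-commencement date.
C is a real-property tax lien and takes priority over every other lien.
The other liens, earliest effective date first: F (Apr 23, 2018), E (Jun 29, 2018), B (Oct 16, 2018), D (Oct 30, 2018), A (Nov 28, 2018).
Because C would otherwise rank above E, the subordination swaps them.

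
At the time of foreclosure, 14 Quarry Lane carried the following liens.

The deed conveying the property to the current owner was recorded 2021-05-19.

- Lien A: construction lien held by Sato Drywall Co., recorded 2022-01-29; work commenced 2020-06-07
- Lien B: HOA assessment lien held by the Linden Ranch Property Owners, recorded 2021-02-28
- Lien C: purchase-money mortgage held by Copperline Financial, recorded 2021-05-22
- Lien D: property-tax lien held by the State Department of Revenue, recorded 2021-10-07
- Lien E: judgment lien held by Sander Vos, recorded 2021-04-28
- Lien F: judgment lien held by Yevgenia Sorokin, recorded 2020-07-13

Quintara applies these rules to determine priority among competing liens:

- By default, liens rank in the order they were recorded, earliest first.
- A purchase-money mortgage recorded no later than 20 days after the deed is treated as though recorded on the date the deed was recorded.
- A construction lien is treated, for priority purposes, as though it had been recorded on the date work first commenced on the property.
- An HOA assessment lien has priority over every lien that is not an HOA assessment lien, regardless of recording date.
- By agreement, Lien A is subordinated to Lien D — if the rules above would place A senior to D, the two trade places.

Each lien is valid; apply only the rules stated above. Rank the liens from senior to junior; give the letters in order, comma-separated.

Adjusting effective dates: A's effective date is 2020-06-07, when work began; C was recorded within the 20-day window, so its effective date is the deed date 2021-05-19.
As an HOA assessment lien, B is senior to every other lien.
Remaining liens by effective date: A (2020-06-07), F (2020-07-13), E (2021-04-28), C (2021-05-19), D (2021-10-07).
Because A would otherwise rank above D, the subordination swaps them.

B, D, F, E, C, A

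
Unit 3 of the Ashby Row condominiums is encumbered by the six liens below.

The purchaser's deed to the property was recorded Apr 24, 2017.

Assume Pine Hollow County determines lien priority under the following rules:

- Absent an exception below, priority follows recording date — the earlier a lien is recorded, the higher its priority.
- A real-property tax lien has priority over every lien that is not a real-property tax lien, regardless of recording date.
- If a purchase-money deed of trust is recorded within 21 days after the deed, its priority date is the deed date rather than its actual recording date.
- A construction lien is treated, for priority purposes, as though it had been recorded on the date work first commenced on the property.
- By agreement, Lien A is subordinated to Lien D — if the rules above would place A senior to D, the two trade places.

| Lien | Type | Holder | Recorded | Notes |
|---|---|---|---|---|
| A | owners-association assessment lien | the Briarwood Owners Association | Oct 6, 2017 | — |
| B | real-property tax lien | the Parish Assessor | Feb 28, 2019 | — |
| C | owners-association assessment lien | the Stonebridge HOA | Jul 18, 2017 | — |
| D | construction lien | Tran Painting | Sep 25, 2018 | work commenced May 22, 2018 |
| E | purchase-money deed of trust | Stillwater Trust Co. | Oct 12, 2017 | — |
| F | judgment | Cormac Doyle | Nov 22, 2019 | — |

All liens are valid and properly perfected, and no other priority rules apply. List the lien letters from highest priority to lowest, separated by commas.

Effective dates: D's effective date is May 22, 2018, when work began; E missed the 21-day window (171 days after the deed), so its recording date stands.
B is a real-property tax lien and takes priority over every other lien.
Remaining liens by effective date: C (Jul 18, 2017), A (Oct 6, 2017), E (Oct 12, 2017), D (May 22, 2018), F (Nov 22, 2019).
Because A would otherwise rank above D, the subordination swaps them.

B, C, D, E, A, F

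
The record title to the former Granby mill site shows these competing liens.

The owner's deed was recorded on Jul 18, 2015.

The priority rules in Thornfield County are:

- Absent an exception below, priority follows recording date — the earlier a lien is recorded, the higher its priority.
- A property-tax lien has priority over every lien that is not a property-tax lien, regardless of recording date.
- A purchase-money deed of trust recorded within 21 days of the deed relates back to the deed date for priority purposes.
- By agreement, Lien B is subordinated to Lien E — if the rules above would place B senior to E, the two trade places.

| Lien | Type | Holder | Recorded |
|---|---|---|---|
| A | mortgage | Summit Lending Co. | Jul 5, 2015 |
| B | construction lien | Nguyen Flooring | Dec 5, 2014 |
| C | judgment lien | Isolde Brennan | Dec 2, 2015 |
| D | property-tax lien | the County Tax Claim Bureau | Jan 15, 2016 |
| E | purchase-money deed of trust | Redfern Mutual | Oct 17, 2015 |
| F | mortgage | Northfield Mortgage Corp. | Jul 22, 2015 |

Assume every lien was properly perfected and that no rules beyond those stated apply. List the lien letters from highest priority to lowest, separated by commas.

Effective dates: E missed the 21-day window (91 days after the deed), so its recording date stands.
D is a property-tax lien, so it outranks all other liens regardless of date.
Among the remaining liens, by effective date: B (Dec 5, 2014), A (Jul 5, 2015), F (Jul 22, 2015), E (Oct 17, 2015), C (Dec 2, 2015).
B is senior to E before the subordination, so the two trade places.

D, E, A, F, B, C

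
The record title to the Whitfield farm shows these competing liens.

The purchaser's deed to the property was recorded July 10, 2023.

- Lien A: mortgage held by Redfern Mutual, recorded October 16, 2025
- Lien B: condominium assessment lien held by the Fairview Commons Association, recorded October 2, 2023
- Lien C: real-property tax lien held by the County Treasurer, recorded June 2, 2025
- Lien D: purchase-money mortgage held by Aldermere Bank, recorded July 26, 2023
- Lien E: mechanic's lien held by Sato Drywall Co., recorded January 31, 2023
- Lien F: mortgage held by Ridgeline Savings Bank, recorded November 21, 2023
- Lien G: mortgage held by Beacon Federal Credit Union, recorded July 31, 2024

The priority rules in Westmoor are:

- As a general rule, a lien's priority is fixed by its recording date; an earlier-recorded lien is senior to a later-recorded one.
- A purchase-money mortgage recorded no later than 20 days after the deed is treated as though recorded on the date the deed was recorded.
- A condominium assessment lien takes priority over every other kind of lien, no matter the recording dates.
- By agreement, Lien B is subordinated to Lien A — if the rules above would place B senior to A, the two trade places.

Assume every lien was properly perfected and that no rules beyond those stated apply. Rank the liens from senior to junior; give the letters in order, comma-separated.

Effective dates after the stated exceptions: D relates back to the deed date July 10, 2023.
As a condominium assessment lien, B is senior to every other lien.
Remaining liens by effective date: E (January 31, 2023), D (July 10, 2023), F (November 21, 2023), G (July 31, 2024), C (June 2, 2025), A (October 16, 2025).
Because B would otherwise rank above A, the subordination swaps them.

A, E, D, F, G, C, B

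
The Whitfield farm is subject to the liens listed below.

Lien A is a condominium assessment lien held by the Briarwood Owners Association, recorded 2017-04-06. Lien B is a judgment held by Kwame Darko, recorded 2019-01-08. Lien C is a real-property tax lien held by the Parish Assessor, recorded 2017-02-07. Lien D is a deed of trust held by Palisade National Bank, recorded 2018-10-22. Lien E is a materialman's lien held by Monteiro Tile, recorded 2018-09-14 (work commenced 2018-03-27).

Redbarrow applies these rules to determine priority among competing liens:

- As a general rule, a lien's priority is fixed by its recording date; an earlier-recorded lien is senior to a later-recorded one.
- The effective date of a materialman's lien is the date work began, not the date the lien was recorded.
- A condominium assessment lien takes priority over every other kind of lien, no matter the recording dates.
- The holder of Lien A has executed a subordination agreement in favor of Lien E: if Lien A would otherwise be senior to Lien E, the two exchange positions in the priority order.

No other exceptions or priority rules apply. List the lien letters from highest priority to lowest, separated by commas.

E, C, A, D, B

Effective dates: E's effective date is 2018-03-27, when work began.
A is a condominium assessment lien, so it outranks all other liens regardless of date.
The other liens, earliest effective date first: C (2017-02-07), E (2018-03-27), D (2018-10-22), B (2019-01-08).
A is senior to E before the subordination, so the two trade places.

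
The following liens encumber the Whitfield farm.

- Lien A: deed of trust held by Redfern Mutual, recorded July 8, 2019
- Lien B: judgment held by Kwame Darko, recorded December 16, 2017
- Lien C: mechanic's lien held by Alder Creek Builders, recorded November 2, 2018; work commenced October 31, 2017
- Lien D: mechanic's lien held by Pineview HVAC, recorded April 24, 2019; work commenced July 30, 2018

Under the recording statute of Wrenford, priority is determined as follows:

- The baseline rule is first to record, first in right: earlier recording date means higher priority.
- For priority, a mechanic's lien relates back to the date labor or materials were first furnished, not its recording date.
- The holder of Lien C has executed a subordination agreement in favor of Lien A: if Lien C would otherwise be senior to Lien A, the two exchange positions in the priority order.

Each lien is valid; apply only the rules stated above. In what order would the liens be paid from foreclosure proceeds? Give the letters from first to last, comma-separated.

Effective dates: C's effective date is October 31, 2017, when work began; D's effective date is July 30, 2018, when work began.
Ordering by effective date: C (October 31, 2017), B (December 16, 2017), D (July 30, 2018), A (July 8, 2019).
C is senior to A before the subordination, so the two trade places.

A, B, D, C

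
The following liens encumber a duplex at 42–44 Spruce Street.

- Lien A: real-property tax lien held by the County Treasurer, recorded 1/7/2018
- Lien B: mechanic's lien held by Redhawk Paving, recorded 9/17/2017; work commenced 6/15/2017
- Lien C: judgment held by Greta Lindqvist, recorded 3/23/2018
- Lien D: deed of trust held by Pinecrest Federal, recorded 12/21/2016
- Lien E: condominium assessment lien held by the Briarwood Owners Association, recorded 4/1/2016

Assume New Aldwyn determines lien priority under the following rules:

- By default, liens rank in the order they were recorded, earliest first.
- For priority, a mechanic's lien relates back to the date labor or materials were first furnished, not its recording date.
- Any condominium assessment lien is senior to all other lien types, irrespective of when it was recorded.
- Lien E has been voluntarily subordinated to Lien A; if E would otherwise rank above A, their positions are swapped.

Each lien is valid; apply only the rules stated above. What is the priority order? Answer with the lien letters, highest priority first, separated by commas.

Adjusting effective dates: B is treated as recorded 6/15/2017, the work-commencement date.
E is a condominium assessment lien and takes priority over every other lien.
Among the remaining liens, by effective date: D (12/21/2016), B (6/15/2017), A (1/7/2018), C (3/23/2018).
E would otherwise be senior to A, so under the subordination agreement E and A exchange positions.

A, D, B, E, C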